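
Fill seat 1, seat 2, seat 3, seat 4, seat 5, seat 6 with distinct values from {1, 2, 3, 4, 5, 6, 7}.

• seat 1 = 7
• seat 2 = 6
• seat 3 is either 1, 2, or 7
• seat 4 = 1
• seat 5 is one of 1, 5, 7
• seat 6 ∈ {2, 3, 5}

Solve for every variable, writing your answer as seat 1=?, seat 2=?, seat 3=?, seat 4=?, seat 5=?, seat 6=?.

seat 1's domain is down to {7}, so seat 1 = 7. Remove 7 from seat 3, seat 5.
That leaves seat 2 = 6.
seat 4 has just one choice, so seat 4 = 1. Remove 1 from seat 3, seat 5.
seat 5's domain is down to {5}, so seat 5 = 5. Eliminate 5 elsewhere: seat 6.
seat 3 must be 2 (only option left). So seat 6 can't be 2.
That leaves seat 6 = 3.

seat 1=7, seat 2=6, seat 3=2, seat 4=1, seat 5=5, seat 6=3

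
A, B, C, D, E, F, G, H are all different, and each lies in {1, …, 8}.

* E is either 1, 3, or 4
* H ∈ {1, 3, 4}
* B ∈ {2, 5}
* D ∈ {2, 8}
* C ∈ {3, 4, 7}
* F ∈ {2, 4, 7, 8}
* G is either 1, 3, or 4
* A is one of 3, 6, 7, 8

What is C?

7

The 8 variables together cover exactly {1, 2, 3, 4, 5, 6, 7, 8} — 8 values for 8 variables — and 5 appears only in B's list, so B = 5.
Among the 7 still-open variables, 6 fits only A (and all 7 values in {1, 2, 3, 4, 6, 7, 8} must be used), so A = 6.
The 3 variables E, G, H are confined to {1, 3, 4}, which locks those values in; drop them from C, F.
So C = 7.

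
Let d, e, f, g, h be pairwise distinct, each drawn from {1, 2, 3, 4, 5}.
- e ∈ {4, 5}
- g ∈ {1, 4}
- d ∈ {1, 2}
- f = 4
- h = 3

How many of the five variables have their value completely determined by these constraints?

5

f has just one choice, so f = 4. Remove 4 from e, g.
g has just one choice, so g = 1. Strike 1 from d.
h's domain is down to {3}, so h = 3.
d must be 2 (only option left).
That leaves e = 5.
Every variable is fixed: d=2, e=5, f=4, g=1, h=3. That makes 5.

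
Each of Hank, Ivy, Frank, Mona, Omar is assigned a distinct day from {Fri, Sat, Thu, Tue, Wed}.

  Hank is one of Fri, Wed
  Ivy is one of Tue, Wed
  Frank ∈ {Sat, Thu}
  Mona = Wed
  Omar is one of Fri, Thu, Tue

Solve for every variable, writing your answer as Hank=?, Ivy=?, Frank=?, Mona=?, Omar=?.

Mona's domain is down to {Wed}, so Mona = Wed. Remove Wed from Hank, Ivy.
Hank has just one choice, so Hank = Fri. Remove Fri from Omar.
Ivy must be Tue (only option left). Remove Tue from Omar.
Omar must be Thu (only option left). Eliminate Thu elsewhere: Frank.
That leaves Frank = Sat.

Hank=Fri, Ivy=Tue, Frank=Sat, Mona=Wed, Omar=Thu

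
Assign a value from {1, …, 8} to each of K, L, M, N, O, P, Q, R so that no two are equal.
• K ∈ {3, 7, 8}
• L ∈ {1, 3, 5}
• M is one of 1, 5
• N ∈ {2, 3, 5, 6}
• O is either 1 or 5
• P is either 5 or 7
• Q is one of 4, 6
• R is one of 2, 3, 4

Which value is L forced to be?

Among the 8 variables, 8 fits only K (and all 8 values in {1, 2, 3, 4, 5, 6, 7, 8} must be used), so K = 8.
The 7 still-open variables draw from only 7 values {1, 2, 3, 4, 5, 6, 7}, so each is used; only P can be 7, hence P = 7.
M and O between them cover only {1, 5} — a naked pair. Remove those values from L, N.
So L = 3.

3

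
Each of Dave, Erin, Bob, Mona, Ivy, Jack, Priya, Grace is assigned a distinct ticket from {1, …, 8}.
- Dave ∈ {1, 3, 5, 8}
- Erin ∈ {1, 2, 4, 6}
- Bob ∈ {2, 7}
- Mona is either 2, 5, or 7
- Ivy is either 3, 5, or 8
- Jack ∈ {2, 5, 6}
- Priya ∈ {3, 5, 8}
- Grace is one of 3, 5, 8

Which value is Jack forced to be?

6

The 8 variables together cover exactly {1, 2, 3, 4, 5, 6, 7, 8} — 8 values for 8 variables — and 4 appears only in Erin's list, so Erin = 4.
The 7 still-open variables draw from only 7 values {1, 2, 3, 5, 6, 7, 8}, so each is used; only Dave can be 1, hence Dave = 1.
The 6 still-open variables draw from only 6 values {2, 3, 5, 6, 7, 8}, so each is used; only Jack can be 6, hence Jack = 6.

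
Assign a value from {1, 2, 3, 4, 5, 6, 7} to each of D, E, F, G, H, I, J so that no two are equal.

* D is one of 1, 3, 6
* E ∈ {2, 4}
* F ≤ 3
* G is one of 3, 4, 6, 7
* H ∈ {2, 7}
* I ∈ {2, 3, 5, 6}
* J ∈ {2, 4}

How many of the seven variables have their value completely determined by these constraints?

The 7 variables draw from only 7 values {1, 2, 3, 4, 5, 6, 7}, so each is used; only I can be 5, hence I = 5.
E and J share exactly the 2 values {2, 4}; by pigeonhole those values go to them, so strike 2, 4 from F, G, H.
That leaves H = 7. Remove 7 from G.
Determined: H=7, I=5. The other variables each still have more than one consistent value. That makes 2.

2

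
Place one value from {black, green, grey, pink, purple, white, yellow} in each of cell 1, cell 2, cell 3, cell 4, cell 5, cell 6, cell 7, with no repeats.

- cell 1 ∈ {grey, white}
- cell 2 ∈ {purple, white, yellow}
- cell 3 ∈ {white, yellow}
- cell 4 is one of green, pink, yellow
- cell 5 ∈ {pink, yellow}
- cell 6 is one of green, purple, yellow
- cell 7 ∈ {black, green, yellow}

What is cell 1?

Among the 7 variables, black fits only cell 7 (and all 7 values in {black, green, grey, pink, purple, white, yellow} must be used), so cell 7 = black.
The 6 still-open variables draw from only 6 values {green, grey, pink, purple, white, yellow}, so each is used; only cell 1 can be grey, hence cell 1 = grey.

grey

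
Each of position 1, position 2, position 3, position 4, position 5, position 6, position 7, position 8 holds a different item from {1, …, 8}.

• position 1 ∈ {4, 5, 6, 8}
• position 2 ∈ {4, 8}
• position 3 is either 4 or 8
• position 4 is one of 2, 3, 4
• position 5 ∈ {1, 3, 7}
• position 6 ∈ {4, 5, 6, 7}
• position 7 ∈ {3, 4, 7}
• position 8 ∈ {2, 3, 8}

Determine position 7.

7

The 8 variables draw from only 8 values {1, 2, 3, 4, 5, 6, 7, 8}, so each is used; only position 5 can be 1, hence position 5 = 1.
position 2 and position 3 between them cover only {4, 8} — a naked pair. Remove those values from position 1, position 4, position 6, position 7, position 8.
The 2 variables position 4 and position 8 are confined to {2, 3}, which locks those values in; drop them from position 7.
So position 7 = 7.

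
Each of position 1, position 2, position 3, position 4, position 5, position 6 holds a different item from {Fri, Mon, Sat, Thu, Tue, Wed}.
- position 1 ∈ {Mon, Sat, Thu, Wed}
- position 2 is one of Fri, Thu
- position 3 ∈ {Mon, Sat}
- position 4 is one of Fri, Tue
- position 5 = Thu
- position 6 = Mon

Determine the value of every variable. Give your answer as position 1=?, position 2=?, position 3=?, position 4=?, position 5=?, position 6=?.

position 5 must be Thu (only option left). Remove Thu from position 1, position 2.
position 6's domain is down to {Mon}, so position 6 = Mon. Strike Mon from position 1, position 3.
That leaves position 2 = Fri. Eliminate Fri elsewhere: position 4.
position 3 has just one choice, so position 3 = Sat. Eliminate Sat elsewhere: position 1.
position 4's domain is down to {Tue}, so position 4 = Tue.
That leaves position 1 = Wed.

position 1=Wed, position 2=Fri, position 3=Sat, position 4=Tue, position 5=Thu, position 6=Mon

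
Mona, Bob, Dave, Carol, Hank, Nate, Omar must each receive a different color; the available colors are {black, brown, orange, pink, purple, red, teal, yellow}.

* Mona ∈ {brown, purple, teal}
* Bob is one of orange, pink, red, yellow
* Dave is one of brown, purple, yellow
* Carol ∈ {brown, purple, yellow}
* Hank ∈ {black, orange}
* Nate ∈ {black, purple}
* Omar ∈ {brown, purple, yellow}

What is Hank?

The 3 variables Dave, Carol, Omar are confined to {brown, purple, yellow}, which locks those values in; drop them from Mona, Bob, Nate.
Mona's domain is down to {teal}, so Mona = teal.
Nate's domain is down to {black}, so Nate = black. Strike black from Hank.
So Hank = orange.

orange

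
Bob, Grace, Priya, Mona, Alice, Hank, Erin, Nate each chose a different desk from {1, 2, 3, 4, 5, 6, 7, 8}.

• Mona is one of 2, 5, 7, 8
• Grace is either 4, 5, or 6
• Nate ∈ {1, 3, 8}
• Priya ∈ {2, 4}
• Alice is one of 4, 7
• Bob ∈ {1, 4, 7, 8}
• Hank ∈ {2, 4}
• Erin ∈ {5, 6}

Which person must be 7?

Alice

The 8 variables draw from only 8 values {1, 2, 3, 4, 5, 6, 7, 8}, so each is used; only Nate can be 3, hence Nate = 3.
The 7 still-open variables together cover exactly {1, 2, 4, 5, 6, 7, 8} — 7 values for 7 variables — and 1 appears only in Bob's list, so Bob = 1.
The 6 still-open variables draw from only 6 values {2, 4, 5, 6, 7, 8}, so each is used; only Mona can be 8, hence Mona = 8.
Among the 5 still-open variables, 7 fits only Alice (and all 5 values in {2, 4, 5, 6, 7} must be used), so Alice = 7.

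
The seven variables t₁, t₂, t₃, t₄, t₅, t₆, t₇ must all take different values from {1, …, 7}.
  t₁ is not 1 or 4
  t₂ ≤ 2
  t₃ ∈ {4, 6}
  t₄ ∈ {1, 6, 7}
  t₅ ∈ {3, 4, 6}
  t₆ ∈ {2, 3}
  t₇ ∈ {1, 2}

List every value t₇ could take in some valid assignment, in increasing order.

The 7 variables draw from only 7 values {1, 2, 3, 4, 5, 6, 7}, so each is used; only t₁ can be 5, hence t₁ = 5.
Among the 6 still-open variables, 7 fits only t₄ (and all 6 values in {1, 2, 3, 4, 6, 7} must be used), so t₄ = 7.
t₂ and t₇ between them cover only {1, 2} — a naked pair. Remove those values from t₆.
That leaves t₆ = 3. Eliminate 3 elsewhere: t₅.
No further eliminations apply; t₇ can still be any of 1, 2.

1, 2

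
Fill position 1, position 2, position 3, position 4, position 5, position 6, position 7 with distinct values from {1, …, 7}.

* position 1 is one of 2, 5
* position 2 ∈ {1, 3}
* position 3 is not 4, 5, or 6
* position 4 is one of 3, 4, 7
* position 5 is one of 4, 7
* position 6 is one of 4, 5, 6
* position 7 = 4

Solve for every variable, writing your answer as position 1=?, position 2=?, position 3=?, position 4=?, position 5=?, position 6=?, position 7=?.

position 7 must be 4 (only option left). Remove 4 from position 4, position 5, position 6.
position 5 has just one choice, so position 5 = 7. Eliminate 7 elsewhere: position 3, position 4.
That leaves position 4 = 3. So position 2, position 3 can't be 3.
position 2 has just one choice, so position 2 = 1. Remove 1 from position 3.
position 3 must be 2 (only option left). So position 1 can't be 2.
That leaves position 1 = 5. Remove 5 from position 6.
position 6 has just one choice, so position 6 = 6.

position 1=5, position 2=1, position 3=2, position 4=3, position 5=7, position 6=6, position 7=4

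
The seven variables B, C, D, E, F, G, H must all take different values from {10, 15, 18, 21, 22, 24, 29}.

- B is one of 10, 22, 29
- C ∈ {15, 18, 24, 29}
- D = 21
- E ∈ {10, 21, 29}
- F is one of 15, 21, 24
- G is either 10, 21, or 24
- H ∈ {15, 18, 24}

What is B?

D has just one choice, so D = 21. So E, F, G can't be 21.
The 6 still-open variables together cover exactly {10, 15, 18, 22, 24, 29} — 6 values for 6 variables — and 22 appears only in B's list, so B = 22.

22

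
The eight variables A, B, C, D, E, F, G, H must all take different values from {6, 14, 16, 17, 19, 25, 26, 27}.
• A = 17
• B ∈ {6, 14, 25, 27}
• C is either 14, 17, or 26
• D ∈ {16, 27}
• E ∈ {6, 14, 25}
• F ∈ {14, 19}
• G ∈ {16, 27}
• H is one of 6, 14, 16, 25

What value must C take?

26

A has just one choice, so A = 17. Strike 17 from C.
The 7 still-open variables draw from only 7 values {6, 14, 16, 19, 25, 26, 27}, so each is used; only F can be 19, hence F = 19.
The 6 still-open variables together cover exactly {6, 14, 16, 25, 26, 27} — 6 values for 6 variables — and 26 appears only in C's list, so C = 26.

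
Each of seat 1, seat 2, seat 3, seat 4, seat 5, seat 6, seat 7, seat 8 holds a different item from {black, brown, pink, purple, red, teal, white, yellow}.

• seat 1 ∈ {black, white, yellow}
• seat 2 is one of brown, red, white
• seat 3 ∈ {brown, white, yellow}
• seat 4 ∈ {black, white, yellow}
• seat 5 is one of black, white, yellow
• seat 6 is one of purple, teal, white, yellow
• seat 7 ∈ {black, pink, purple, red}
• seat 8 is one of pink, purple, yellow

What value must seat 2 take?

The 8 variables draw from only 8 values {black, brown, pink, purple, red, teal, white, yellow}, so each is used; only seat 6 can be teal, hence seat 6 = teal.
seat 1, seat 4, seat 5 between them cover only {black, white, yellow} — a naked triple. Remove those values from seat 2, seat 3, seat 7, seat 8.
seat 3's domain is down to {brown}, so seat 3 = brown. So seat 2 can't be brown.
So seat 2 = red.

red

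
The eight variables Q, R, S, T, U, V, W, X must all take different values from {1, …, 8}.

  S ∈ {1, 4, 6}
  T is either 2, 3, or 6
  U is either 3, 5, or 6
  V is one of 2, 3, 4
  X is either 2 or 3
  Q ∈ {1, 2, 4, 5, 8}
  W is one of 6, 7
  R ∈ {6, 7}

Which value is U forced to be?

5

Among the 8 variables, 8 fits only Q (and all 8 values in {1, 2, 3, 4, 5, 6, 7, 8} must be used), so Q = 8.
Among the 7 still-open variables, 1 fits only S (and all 7 values in {1, 2, 3, 4, 5, 6, 7} must be used), so S = 1.
Among the 6 still-open variables, 4 fits only V (and all 6 values in {2, 3, 4, 5, 6, 7} must be used), so V = 4.
Among the 5 still-open variables, 5 fits only U (and all 5 values in {2, 3, 5, 6, 7} must be used), so U = 5.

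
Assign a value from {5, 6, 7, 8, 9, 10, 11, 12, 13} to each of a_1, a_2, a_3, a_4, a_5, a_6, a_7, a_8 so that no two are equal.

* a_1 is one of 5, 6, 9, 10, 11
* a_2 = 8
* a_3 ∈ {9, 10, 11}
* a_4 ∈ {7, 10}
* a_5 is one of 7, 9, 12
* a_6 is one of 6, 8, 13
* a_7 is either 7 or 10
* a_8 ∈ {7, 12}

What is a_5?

a_2 has just one choice, so a_2 = 8. Eliminate 8 elsewhere: a_6.
a_4 and a_7 share exactly the 2 values {7, 10}; by pigeonhole those values go to them, so strike 7, 10 from a_1, a_3, a_5, a_8.
a_8 has just one choice, so a_8 = 12. Eliminate 12 elsewhere: a_5.
So a_5 = 9.

9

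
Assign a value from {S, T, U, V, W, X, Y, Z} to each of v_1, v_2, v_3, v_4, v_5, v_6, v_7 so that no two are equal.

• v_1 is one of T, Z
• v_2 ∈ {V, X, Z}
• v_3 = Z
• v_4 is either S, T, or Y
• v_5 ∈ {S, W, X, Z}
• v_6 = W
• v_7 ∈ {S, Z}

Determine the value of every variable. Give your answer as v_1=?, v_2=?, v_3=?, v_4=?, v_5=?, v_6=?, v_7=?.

v_1=T, v_2=V, v_3=Z, v_4=Y, v_5=X, v_6=W, v_7=S

v_3 has just one choice, so v_3 = Z. Strike Z from v_1, v_2, v_5, v_7.
v_6 must be W (only option left). Remove W from v_5.
v_7 must be S (only option left). So v_4, v_5 can't be S.
v_1's domain is down to {T}, so v_1 = T. Strike T from v_4.
That leaves v_4 = Y.
That leaves v_5 = X. Remove X from v_2.
v_2's domain is down to {V}, so v_2 = V.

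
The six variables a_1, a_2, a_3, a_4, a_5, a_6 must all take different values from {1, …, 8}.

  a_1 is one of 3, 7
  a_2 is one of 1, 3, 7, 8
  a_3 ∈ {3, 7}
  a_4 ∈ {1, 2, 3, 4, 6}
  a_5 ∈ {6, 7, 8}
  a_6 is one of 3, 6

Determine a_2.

a_1 and a_3 between them cover only {3, 7} — a naked pair. Remove those values from a_2, a_4, a_5, a_6.
a_6 must be 6 (only option left). Eliminate 6 elsewhere: a_4, a_5.
That leaves a_5 = 8. Remove 8 from a_2.
So a_2 = 1.

1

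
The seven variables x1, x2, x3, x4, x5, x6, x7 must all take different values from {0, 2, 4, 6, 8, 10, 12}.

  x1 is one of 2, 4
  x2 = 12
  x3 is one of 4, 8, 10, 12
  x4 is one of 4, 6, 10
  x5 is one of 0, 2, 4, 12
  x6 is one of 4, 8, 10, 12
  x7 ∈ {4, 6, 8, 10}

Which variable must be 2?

x2's domain is down to {12}, so x2 = 12. Eliminate 12 elsewhere: x3, x5, x6.
Among the 6 still-open variables, 0 fits only x5 (and all 6 values in {0, 2, 4, 6, 8, 10} must be used), so x5 = 0.
The 5 still-open variables together cover exactly {2, 4, 6, 8, 10} — 5 values for 5 variables — and 2 appears only in x1's list, so x1 = 2.

x1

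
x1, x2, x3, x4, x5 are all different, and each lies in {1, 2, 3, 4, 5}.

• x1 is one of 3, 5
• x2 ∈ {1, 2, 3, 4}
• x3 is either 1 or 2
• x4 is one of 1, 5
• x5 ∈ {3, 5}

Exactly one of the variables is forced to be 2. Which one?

x3

The 5 variables together cover exactly {1, 2, 3, 4, 5} — 5 values for 5 variables — and 4 appears only in x2's list, so x2 = 4.
The 4 still-open variables draw from only 4 values {1, 2, 3, 5}, so each is used; only x3 can be 2, hence x3 = 2.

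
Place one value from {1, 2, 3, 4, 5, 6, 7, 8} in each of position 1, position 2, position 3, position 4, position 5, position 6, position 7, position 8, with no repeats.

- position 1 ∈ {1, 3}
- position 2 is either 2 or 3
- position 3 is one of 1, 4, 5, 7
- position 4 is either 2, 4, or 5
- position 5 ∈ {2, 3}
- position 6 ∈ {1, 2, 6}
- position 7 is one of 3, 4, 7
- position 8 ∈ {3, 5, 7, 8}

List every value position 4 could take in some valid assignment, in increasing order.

The 8 variables together cover exactly {1, 2, 3, 4, 5, 6, 7, 8} — 8 values for 8 variables — and 6 appears only in position 6's list, so position 6 = 6.
Among the 7 still-open variables, 8 fits only position 8 (and all 7 values in {1, 2, 3, 4, 5, 7, 8} must be used), so position 8 = 8.
position 2 and position 5 share exactly the 2 values {2, 3}; by pigeonhole those values go to them, so strike 2, 3 from position 1, position 4, position 7.
That leaves position 1 = 1. Eliminate 1 elsewhere: position 3.
No further eliminations apply; position 4 can still be any of 4, 5.

4, 5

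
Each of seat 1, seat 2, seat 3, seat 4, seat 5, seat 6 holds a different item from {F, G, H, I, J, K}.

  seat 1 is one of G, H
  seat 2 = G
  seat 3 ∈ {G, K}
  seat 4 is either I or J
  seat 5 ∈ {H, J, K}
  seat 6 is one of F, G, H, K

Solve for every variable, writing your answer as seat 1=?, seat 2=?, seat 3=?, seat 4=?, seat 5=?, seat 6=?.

seat 1=H, seat 2=G, seat 3=K, seat 4=I, seat 5=J, seat 6=F

seat 2's domain is down to {G}, so seat 2 = G. Remove G from seat 1, seat 3, seat 6.
seat 3 has just one choice, so seat 3 = K. Strike K from seat 5, seat 6.
seat 1's domain is down to {H}, so seat 1 = H. Strike H from seat 5, seat 6.
seat 5 has just one choice, so seat 5 = J. Remove J from seat 4.
That leaves seat 6 = F.
seat 4 has just one choice, so seat 4 = I.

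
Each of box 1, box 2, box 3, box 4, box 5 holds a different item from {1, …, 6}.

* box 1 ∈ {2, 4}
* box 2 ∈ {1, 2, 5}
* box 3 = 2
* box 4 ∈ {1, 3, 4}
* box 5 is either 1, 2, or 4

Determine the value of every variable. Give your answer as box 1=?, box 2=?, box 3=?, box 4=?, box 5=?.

box 3 has just one choice, so box 3 = 2. Remove 2 from box 1, box 2, box 5.
box 1's domain is down to {4}, so box 1 = 4. So box 4, box 5 can't be 4.
box 5's domain is down to {1}, so box 5 = 1. Strike 1 from box 2, box 4.
box 2 must be 5 (only option left).
box 4 has just one choice, so box 4 = 3.

box 1=4, box 2=5, box 3=2, box 4=3, box 5=1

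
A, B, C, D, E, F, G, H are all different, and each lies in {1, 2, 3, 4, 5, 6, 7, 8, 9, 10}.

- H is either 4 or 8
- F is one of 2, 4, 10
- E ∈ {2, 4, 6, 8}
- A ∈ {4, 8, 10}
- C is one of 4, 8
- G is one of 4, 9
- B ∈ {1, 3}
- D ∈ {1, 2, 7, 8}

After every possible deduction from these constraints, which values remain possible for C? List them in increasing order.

The 2 variables C and H are confined to {4, 8}, which locks those values in; drop them from A, D, E, F, G.
A has just one choice, so A = 10. Remove 10 from F.
F has just one choice, so F = 2. Eliminate 2 elsewhere: D, E.
G has just one choice, so G = 9.
E's domain is down to {6}, so E = 6.
No further eliminations apply; C can still be any of 4, 8.

4, 8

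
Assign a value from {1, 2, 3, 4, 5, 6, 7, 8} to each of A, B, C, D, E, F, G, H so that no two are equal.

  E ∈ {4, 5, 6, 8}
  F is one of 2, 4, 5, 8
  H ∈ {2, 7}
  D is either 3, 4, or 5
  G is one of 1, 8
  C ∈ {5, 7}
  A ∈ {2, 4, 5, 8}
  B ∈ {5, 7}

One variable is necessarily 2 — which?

H

Among the 8 variables, 1 fits only G (and all 8 values in {1, 2, 3, 4, 5, 6, 7, 8} must be used), so G = 1.
The 7 still-open variables together cover exactly {2, 3, 4, 5, 6, 7, 8} — 7 values for 7 variables — and 3 appears only in D's list, so D = 3.
Among the 6 still-open variables, 6 fits only E (and all 6 values in {2, 4, 5, 6, 7, 8} must be used), so E = 6.
B and C share exactly the 2 values {5, 7}; by pigeonhole those values go to them, so strike 5, 7 from A, F, H.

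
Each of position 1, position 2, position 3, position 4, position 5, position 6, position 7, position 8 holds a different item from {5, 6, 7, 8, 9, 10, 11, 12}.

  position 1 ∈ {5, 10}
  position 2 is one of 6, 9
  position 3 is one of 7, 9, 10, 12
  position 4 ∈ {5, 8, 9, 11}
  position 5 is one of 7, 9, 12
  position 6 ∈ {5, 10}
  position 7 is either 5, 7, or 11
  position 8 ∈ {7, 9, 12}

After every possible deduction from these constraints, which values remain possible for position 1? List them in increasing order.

5, 10

Among the 8 variables, 6 fits only position 2 (and all 8 values in {5, 6, 7, 8, 9, 10, 11, 12} must be used), so position 2 = 6.
Among the 7 still-open variables, 8 fits only position 4 (and all 7 values in {5, 7, 8, 9, 10, 11, 12} must be used), so position 4 = 8.
Among the 6 still-open variables, 11 fits only position 7 (and all 6 values in {5, 7, 9, 10, 11, 12} must be used), so position 7 = 11.
position 1 and position 6 share exactly the 2 values {5, 10}; by pigeonhole those values go to them, so strike 5, 10 from position 3.
No further eliminations apply; position 1 can still be any of 5, 10.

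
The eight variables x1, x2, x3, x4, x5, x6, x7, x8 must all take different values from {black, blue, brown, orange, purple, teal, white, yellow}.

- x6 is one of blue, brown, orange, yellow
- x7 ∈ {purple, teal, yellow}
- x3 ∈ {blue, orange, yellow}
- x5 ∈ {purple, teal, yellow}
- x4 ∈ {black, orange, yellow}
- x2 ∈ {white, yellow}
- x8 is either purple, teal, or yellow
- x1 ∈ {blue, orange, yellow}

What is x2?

Among the 8 variables, black fits only x4 (and all 8 values in {black, blue, brown, orange, purple, teal, white, yellow} must be used), so x4 = black.
The 7 still-open variables draw from only 7 values {blue, brown, orange, purple, teal, white, yellow}, so each is used; only x6 can be brown, hence x6 = brown.
The 6 still-open variables draw from only 6 values {blue, orange, purple, teal, white, yellow}, so each is used; only x2 can be white, hence x2 = white.

white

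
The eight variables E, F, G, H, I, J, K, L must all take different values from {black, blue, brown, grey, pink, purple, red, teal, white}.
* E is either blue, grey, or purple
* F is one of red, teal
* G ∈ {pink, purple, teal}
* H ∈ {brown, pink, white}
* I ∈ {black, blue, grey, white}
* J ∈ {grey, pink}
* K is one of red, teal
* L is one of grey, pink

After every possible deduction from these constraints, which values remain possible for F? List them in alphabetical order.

F and K between them cover only {red, teal} — a naked pair. Remove those values from G.
The 2 variables J and L are confined to {grey, pink}, which locks those values in; drop them from E, G, H, I.
G has just one choice, so G = purple. So E can't be purple.
E must be blue (only option left). Remove blue from I.
No further eliminations apply; F can still be any of red, teal.

red, teal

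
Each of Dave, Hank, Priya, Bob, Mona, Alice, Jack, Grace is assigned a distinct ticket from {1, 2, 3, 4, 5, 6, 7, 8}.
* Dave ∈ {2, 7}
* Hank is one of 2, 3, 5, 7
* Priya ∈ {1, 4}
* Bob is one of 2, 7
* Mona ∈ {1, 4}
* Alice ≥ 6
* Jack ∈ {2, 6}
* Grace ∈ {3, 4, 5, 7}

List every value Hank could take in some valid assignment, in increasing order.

The 8 variables draw from only 8 values {1, 2, 3, 4, 5, 6, 7, 8}, so each is used; only Alice can be 8, hence Alice = 8.
The 7 still-open variables draw from only 7 values {1, 2, 3, 4, 5, 6, 7}, so each is used; only Jack can be 6, hence Jack = 6.
Dave and Bob between them cover only {2, 7} — a naked pair. Remove those values from Hank, Grace.
Priya and Mona between them cover only {1, 4} — a naked pair. Remove those values from Grace.
No further eliminations apply; Hank can still be any of 3, 5.

3, 5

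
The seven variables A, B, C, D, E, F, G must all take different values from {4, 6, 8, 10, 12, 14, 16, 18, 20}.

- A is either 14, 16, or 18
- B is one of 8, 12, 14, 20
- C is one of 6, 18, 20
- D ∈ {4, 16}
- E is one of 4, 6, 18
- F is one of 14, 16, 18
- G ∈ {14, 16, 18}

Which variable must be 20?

C

The 3 variables A, F, G are confined to {14, 16, 18}, which locks those values in; drop them from B, C, D, E.
D has just one choice, so D = 4. Strike 4 from E.
That leaves E = 6. So C can't be 6.
So 20 goes to C.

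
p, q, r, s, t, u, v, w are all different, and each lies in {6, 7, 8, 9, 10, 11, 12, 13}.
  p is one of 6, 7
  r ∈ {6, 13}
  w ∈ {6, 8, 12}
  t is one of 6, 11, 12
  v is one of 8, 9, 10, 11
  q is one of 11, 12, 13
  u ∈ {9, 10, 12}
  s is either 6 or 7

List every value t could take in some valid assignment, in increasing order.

11, 12

The 2 variables p and s are confined to {6, 7}, which locks those values in; drop them from r, t, w.
That leaves r = 13. So q can't be 13.
The 2 variables q and t are confined to {11, 12}, which locks those values in; drop them from u, v, w.
w's domain is down to {8}, so w = 8. So v can't be 8.
No further eliminations apply; t can still be any of 11, 12.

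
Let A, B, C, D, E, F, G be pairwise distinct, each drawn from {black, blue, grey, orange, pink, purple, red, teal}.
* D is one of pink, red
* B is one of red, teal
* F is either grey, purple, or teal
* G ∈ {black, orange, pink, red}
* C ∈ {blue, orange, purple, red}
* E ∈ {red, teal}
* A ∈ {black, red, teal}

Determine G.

orange

B and E share exactly the 2 values {red, teal}; by pigeonhole those values go to them, so strike red, teal from A, C, D, F, G.
A's domain is down to {black}, so A = black. So G can't be black.
That leaves D = pink. Strike pink from G.
So G = orange.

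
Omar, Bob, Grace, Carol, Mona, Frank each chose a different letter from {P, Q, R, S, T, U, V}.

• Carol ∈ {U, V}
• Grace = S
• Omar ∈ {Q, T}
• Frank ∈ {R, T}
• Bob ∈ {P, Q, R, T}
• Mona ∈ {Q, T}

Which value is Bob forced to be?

Grace must be S (only option left).
The 2 variables Omar and Mona are confined to {Q, T}, which locks those values in; drop them from Bob, Frank.
That leaves Frank = R. Eliminate R elsewhere: Bob.
So Bob = P.

P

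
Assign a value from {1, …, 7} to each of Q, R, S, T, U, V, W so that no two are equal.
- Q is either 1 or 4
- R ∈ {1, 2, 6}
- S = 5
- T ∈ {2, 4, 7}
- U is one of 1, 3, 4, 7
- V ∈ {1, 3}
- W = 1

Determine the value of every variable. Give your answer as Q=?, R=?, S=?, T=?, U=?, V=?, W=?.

Q=4, R=6, S=5, T=2, U=7, V=3, W=1

S must be 5 (only option left).
That leaves W = 1. Strike 1 from Q, R, U, V.
Q has just one choice, so Q = 4. Strike 4 from T, U.
V has just one choice, so V = 3. Strike 3 from U.
U must be 7 (only option left). So T can't be 7.
T has just one choice, so T = 2. Remove 2 from R.
R must be 6 (only option left).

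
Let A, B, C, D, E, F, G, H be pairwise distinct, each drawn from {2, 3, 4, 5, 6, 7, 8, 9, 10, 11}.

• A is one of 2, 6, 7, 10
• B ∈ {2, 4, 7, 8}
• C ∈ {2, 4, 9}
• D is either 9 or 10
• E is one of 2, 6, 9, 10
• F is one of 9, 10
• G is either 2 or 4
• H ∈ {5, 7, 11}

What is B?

8

The 2 variables D and F are confined to {9, 10}, which locks those values in; drop them from A, C, E.
The 2 variables C and G are confined to {2, 4}, which locks those values in; drop them from A, B, E.
That leaves E = 6. So A can't be 6.
A has just one choice, so A = 7. Eliminate 7 elsewhere: B, H.
So B = 8.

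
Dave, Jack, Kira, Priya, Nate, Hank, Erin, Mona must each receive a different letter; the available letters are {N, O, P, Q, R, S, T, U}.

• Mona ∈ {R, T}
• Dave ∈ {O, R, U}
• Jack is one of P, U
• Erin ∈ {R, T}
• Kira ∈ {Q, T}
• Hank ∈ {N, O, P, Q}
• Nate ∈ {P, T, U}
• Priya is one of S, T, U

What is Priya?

S

The 8 variables together cover exactly {N, O, P, Q, R, S, T, U} — 8 values for 8 variables — and N appears only in Hank's list, so Hank = N.
Among the 7 still-open variables, O fits only Dave (and all 7 values in {O, P, Q, R, S, T, U} must be used), so Dave = O.
The 6 still-open variables draw from only 6 values {P, Q, R, S, T, U}, so each is used; only Kira can be Q, hence Kira = Q.
The 5 still-open variables together cover exactly {P, R, S, T, U} — 5 values for 5 variables — and S appears only in Priya's list, so Priya = S.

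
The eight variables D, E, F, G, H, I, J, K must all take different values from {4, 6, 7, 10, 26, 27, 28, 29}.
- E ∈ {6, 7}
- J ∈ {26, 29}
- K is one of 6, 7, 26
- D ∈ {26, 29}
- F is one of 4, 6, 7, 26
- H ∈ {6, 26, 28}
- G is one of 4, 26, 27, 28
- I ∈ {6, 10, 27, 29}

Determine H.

28

The 8 variables draw from only 8 values {4, 6, 7, 10, 26, 27, 28, 29}, so each is used; only I can be 10, hence I = 10.
The 7 still-open variables draw from only 7 values {4, 6, 7, 26, 27, 28, 29}, so each is used; only G can be 27, hence G = 27.
The 6 still-open variables draw from only 6 values {4, 6, 7, 26, 28, 29}, so each is used; only F can be 4, hence F = 4.
The 5 still-open variables draw from only 5 values {6, 7, 26, 28, 29}, so each is used; only H can be 28, hence H = 28.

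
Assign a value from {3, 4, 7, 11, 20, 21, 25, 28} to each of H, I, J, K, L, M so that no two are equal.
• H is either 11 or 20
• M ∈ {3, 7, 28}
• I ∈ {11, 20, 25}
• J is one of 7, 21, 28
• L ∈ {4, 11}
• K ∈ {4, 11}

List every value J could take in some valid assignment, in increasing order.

The 2 variables K and L are confined to {4, 11}, which locks those values in; drop them from H, I.
H has just one choice, so H = 20. Strike 20 from I.
I's domain is down to {25}, so I = 25.
No further eliminations apply; J can still be any of 7, 21, 28.

7, 21, 28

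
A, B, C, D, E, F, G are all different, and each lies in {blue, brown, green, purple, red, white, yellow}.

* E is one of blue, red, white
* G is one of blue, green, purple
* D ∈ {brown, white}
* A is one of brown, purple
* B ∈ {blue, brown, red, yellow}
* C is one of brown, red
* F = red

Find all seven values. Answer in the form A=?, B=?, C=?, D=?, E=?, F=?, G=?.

F has just one choice, so F = red. Strike red from B, C, E.
C's domain is down to {brown}, so C = brown. Eliminate brown elsewhere: A, B, D.
D's domain is down to {white}, so D = white. Remove white from E.
E's domain is down to {blue}, so E = blue. Strike blue from B, G.
A must be purple (only option left). Remove purple from G.
B must be yellow (only option left).
That leaves G = green.

A=purple, B=yellow, C=brown, D=white, E=blue, F=red, G=green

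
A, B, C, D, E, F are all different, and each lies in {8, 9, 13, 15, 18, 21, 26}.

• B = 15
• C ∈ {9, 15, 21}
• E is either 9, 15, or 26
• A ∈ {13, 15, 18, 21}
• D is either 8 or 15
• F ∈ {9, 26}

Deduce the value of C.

B has just one choice, so B = 15. Eliminate 15 elsewhere: A, C, D, E.
D's domain is down to {8}, so D = 8.
E and F between them cover only {9, 26} — a naked pair. Remove those values from C.
So C = 21.

21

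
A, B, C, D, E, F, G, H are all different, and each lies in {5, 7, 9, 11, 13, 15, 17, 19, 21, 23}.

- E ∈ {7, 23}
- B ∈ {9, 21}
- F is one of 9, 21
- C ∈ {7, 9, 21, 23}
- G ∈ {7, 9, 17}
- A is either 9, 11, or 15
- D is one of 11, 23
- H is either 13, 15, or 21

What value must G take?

17

Among the 8 variables, 13 fits only H (and all 8 values in {7, 9, 11, 13, 15, 17, 21, 23} must be used), so H = 13.
The 7 still-open variables draw from only 7 values {7, 9, 11, 15, 17, 21, 23}, so each is used; only A can be 15, hence A = 15.
The 6 still-open variables together cover exactly {7, 9, 11, 17, 21, 23} — 6 values for 6 variables — and 11 appears only in D's list, so D = 11.
Among the 5 still-open variables, 17 fits only G (and all 5 values in {7, 9, 17, 21, 23} must be used), so G = 17.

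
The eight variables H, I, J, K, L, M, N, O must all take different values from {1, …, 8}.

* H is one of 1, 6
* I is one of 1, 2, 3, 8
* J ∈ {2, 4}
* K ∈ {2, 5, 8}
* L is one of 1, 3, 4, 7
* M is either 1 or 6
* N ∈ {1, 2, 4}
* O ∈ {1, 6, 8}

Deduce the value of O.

The 8 variables draw from only 8 values {1, 2, 3, 4, 5, 6, 7, 8}, so each is used; only K can be 5, hence K = 5.
The 7 still-open variables together cover exactly {1, 2, 3, 4, 6, 7, 8} — 7 values for 7 variables — and 7 appears only in L's list, so L = 7.
The 6 still-open variables together cover exactly {1, 2, 3, 4, 6, 8} — 6 values for 6 variables — and 3 appears only in I's list, so I = 3.
The 5 still-open variables together cover exactly {1, 2, 4, 6, 8} — 5 values for 5 variables — and 8 appears only in O's list, so O = 8.

8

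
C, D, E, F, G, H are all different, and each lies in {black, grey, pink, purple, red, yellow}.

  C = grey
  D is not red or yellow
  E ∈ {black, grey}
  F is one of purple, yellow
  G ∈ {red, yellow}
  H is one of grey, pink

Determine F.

C's domain is down to {grey}, so C = grey. Strike grey from D, E, H.
E must be black (only option left). Strike black from D.
H must be pink (only option left). Strike pink from D.
D's domain is down to {purple}, so D = purple. Remove purple from F.
So F = yellow.

yellow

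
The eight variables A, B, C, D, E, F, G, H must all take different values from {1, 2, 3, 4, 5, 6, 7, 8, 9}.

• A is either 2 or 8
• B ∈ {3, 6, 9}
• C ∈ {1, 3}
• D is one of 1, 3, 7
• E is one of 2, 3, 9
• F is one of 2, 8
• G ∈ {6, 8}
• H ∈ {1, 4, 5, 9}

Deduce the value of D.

A and F between them cover only {2, 8} — a naked pair. Remove those values from E, G.
That leaves G = 6. Eliminate 6 elsewhere: B.
B and E share exactly the 2 values {3, 9}; by pigeonhole those values go to them, so strike 3, 9 from C, D, H.
C must be 1 (only option left). Remove 1 from D, H.
So D = 7.

7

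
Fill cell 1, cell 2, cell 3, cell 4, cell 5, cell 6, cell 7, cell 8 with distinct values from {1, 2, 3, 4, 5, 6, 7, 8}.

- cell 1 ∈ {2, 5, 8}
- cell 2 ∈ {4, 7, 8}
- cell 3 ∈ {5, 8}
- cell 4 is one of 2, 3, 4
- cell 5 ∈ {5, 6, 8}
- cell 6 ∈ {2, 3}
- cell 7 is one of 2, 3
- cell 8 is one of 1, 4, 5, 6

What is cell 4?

4

The 8 variables draw from only 8 values {1, 2, 3, 4, 5, 6, 7, 8}, so each is used; only cell 8 can be 1, hence cell 8 = 1.
The 7 still-open variables draw from only 7 values {2, 3, 4, 5, 6, 7, 8}, so each is used; only cell 5 can be 6, hence cell 5 = 6.
The 6 still-open variables draw from only 6 values {2, 3, 4, 5, 7, 8}, so each is used; only cell 2 can be 7, hence cell 2 = 7.
Among the 5 still-open variables, 4 fits only cell 4 (and all 5 values in {2, 3, 4, 5, 8} must be used), so cell 4 = 4.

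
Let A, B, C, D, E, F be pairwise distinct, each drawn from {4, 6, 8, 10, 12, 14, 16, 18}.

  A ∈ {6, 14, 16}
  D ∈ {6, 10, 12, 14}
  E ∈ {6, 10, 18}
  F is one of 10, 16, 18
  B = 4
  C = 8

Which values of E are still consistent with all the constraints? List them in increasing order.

B must be 4 (only option left).
That leaves C = 8.
No further eliminations apply; E can still be any of 6, 10, 18.

6, 10, 18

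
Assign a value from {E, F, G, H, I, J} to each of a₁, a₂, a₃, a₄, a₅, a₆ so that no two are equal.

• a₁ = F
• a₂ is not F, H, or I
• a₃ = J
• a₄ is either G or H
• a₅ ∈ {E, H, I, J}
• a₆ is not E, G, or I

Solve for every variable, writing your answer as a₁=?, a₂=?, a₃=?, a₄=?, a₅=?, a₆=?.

a₁=F, a₂=E, a₃=J, a₄=G, a₅=I, a₆=H

a₁ has just one choice, so a₁ = F. So a₆ can't be F.
a₃ must be J (only option left). So a₂, a₅, a₆ can't be J.
a₆'s domain is down to {H}, so a₆ = H. Remove H from a₄, a₅.
a₄'s domain is down to {G}, so a₄ = G. So a₂ can't be G.
a₂'s domain is down to {E}, so a₂ = E. So a₅ can't be E.
a₅ must be I (only option left).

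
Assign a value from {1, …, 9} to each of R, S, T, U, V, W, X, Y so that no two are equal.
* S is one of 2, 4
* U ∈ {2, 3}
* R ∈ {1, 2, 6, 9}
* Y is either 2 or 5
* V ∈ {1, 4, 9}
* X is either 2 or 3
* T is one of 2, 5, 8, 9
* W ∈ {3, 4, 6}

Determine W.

6

The 8 variables draw from only 8 values {1, 2, 3, 4, 5, 6, 8, 9}, so each is used; only T can be 8, hence T = 8.
The 7 still-open variables together cover exactly {1, 2, 3, 4, 5, 6, 9} — 7 values for 7 variables — and 5 appears only in Y's list, so Y = 5.
U and X share exactly the 2 values {2, 3}; by pigeonhole those values go to them, so strike 2, 3 from R, S, W.
S has just one choice, so S = 4. So V, W can't be 4.
So W = 6.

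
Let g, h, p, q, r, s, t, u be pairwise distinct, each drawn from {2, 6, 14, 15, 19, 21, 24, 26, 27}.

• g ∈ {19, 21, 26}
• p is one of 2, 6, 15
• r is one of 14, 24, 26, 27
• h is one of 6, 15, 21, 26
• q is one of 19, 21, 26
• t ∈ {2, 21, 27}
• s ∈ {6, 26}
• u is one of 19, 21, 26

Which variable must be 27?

The 3 variables g, q, u are confined to {19, 21, 26}, which locks those values in; drop them from h, r, s, t.
s's domain is down to {6}, so s = 6. Eliminate 6 elsewhere: h, p.
h's domain is down to {15}, so h = 15. Strike 15 from p.
p must be 2 (only option left). So t can't be 2.
So 27 goes to t.

t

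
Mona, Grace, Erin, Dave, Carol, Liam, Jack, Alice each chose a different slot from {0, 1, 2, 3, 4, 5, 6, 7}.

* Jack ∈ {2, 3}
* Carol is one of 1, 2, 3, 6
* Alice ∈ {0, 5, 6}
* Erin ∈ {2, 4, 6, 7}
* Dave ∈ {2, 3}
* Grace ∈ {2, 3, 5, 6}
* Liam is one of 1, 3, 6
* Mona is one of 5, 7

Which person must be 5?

Grace

The 8 variables draw from only 8 values {0, 1, 2, 3, 4, 5, 6, 7}, so each is used; only Alice can be 0, hence Alice = 0.
The 7 still-open variables together cover exactly {1, 2, 3, 4, 5, 6, 7} — 7 values for 7 variables — and 4 appears only in Erin's list, so Erin = 4.
The 6 still-open variables draw from only 6 values {1, 2, 3, 5, 6, 7}, so each is used; only Mona can be 7, hence Mona = 7.
The 5 still-open variables draw from only 5 values {1, 2, 3, 5, 6}, so each is used; only Grace can be 5, hence Grace = 5.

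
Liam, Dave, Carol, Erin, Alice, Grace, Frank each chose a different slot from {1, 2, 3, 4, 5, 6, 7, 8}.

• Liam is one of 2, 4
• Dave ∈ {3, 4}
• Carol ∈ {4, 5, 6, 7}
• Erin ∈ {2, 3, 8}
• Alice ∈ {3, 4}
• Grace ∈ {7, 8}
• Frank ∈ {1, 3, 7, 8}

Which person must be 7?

Dave and Alice between them cover only {3, 4} — a naked pair. Remove those values from Liam, Carol, Erin, Frank.
Liam has just one choice, so Liam = 2. Remove 2 from Erin.
Erin has just one choice, so Erin = 8. Strike 8 from Grace, Frank.
So 7 goes to Grace.

Grace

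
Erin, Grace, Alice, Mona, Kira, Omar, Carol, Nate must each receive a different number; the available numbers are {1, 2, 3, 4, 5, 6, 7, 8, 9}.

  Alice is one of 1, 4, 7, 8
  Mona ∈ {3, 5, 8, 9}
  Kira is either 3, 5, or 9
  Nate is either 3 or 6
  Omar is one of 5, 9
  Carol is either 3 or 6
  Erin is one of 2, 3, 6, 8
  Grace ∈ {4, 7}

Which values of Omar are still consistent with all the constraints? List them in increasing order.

5, 9

The 2 variables Carol and Nate are confined to {3, 6}, which locks those values in; drop them from Erin, Mona, Kira.
The 2 variables Kira and Omar are confined to {5, 9}, which locks those values in; drop them from Mona.
That leaves Mona = 8. Strike 8 from Erin, Alice.
That leaves Erin = 2.
No further eliminations apply; Omar can still be any of 5, 9.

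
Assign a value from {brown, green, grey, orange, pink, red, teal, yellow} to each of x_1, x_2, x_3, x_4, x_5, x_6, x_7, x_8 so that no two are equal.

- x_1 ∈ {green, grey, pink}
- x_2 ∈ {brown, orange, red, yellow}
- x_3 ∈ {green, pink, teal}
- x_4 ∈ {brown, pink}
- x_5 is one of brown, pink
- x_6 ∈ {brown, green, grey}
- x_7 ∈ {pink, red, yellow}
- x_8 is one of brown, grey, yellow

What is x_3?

teal

The 8 variables together cover exactly {brown, green, grey, orange, pink, red, teal, yellow} — 8 values for 8 variables — and orange appears only in x_2's list, so x_2 = orange.
Among the 7 still-open variables, red fits only x_7 (and all 7 values in {brown, green, grey, pink, red, teal, yellow} must be used), so x_7 = red.
The 6 still-open variables together cover exactly {brown, green, grey, pink, teal, yellow} — 6 values for 6 variables — and teal appears only in x_3's list, so x_3 = teal.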